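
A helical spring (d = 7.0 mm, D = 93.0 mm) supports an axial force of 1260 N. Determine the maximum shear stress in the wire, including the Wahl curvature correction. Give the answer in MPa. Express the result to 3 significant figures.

963 MPa

Spring index C = D/d = 93.0/7.0 = 13.2857
K_W = (4C−1)/(4C−4) + 0.615/C = 52.143/49.143 + 0.0463 = 1.1073
τ₀ = 8FD/(πd³) = 8·1260·93.0/(π·7.0³) = 937440/1077.6 = 869.96 MPa
τ_max = K·τ₀ = 1.1073 × 869.96 = 963.34 MPa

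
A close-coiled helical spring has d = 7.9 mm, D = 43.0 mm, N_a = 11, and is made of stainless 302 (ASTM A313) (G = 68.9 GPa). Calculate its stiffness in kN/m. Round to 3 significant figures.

38.4 kN/m

k = Gd⁴/(8D³N_a) = (68.9×10³ × 7.9⁴) / (8 × 43.0³ × 11)
  = 2.68366e+08 / 6.99662e+06 = 38.357 N/mm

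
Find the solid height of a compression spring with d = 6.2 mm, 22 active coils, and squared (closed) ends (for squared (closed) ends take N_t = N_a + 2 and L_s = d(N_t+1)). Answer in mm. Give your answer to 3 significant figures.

155 mm

squared (closed) ends: N_t = N_a + 2 = 22 + 2 = 24
L_s = d·(N_t+1) = 6.2 × 25 = 155 mm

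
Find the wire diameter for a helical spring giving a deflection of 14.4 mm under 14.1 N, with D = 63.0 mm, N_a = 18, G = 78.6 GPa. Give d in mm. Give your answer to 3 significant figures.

Required rate k = F/δ = 14.1/14.4 = 0.97917 N/mm
d = (8D³N_a·k / G)^(1/4) = (8·63.0³·18·0.97917 / (78.6×10³))^0.25
  = (448.56)^0.25 = 4.6021 mm

4.60 mm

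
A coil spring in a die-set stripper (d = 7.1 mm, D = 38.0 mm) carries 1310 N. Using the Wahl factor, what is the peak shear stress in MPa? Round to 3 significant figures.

Spring index C = D/d = 38.0/7.1 = 5.3521
K_W = (4C−1)/(4C−4) + 0.615/C = 20.408/17.408 + 0.1149 = 1.2872
τ₀ = 8FD/(πd³) = 8·1310·38.0/(π·7.1³) = 398240/1124.4 = 354.18 MPa
τ_max = K·τ₀ = 1.2872 × 354.18 = 455.91 MPa

456 MPa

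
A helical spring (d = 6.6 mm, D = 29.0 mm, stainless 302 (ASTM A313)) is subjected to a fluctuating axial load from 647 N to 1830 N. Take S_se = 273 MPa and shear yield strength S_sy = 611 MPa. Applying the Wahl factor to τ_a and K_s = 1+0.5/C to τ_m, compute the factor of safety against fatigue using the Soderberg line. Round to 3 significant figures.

0.748

C = D/d = 29.0/6.6 = 4.3939; K_W = (4C−1)/(4C−4)+0.615/C = 1.3609; K_s = 1+0.5/C = 1.1138
F_a = (F_max−F_min)/2 = 591.5 N; F_m = (F_max+F_min)/2 = 1238.5 N
τ_a = K_W·8F_aD/(πd³) = 1.3609 × 151.94 = 206.78 MPa
τ_m = K_s·8F_mD/(πd³) = 1.1138 × 318.13 = 354.33 MPa
Soderberg: 1/n_f = τ_a/S_se + τ_m/S_sy = 206.78/273 + 354.33/611 = 0.75743 + 0.57992 = 1.3373
n_f = 1/1.3373 = 0.7478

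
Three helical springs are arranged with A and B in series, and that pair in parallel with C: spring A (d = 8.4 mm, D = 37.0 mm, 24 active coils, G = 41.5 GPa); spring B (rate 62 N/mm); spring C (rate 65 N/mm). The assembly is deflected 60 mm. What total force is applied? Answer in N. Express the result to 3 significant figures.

4850 N

k_A = Gd⁴/(8D³N_a) = (41.5×10³)(8.4⁴)/(8·37.0³·24) = 21.245 N/mm
Springs A,B series: k_AB = 1/(1/21.245+1/62) = 15.823 N/mm; parallel with C: k_eq = 15.823+65 = 80.823 N/mm
F = k_eq·δ = 80.823·60 = 4849.4 N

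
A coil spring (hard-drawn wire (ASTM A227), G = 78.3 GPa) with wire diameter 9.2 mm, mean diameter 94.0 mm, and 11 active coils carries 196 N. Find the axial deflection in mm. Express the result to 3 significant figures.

25.5 mm

k = Gd⁴/(8D³N_a) = (78.3×10³)(9.2⁴)/(8·94.0³·11) = 7.6744 N/mm
δ = F/k = 196 / 7.6744 = 25.539 mm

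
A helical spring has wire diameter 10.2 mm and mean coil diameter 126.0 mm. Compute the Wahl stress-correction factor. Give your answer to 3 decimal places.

C = D/d = 126.0/10.2 = 12.3529
K_W = (4C−1)/(4C−4) + 0.615/C = 48.412/45.412 + 0.0498 = 1.1158

1.116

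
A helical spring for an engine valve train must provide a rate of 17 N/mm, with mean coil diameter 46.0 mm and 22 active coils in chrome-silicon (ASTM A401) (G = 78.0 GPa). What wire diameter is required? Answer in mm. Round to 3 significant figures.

d = (8D³N_a·k / G)^(1/4) = (8·46.0³·22·17 / (78.0×10³))^0.25
  = (3733.7)^0.25 = 7.8169 mm

7.82 mm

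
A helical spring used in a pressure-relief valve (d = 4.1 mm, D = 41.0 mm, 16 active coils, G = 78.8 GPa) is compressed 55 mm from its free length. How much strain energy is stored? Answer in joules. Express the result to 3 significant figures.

3.82 J

k = Gd⁴/(8D³N_a) = (78.8×10³)(4.1⁴)/(8·41.0³·16) = 2.5241 N/mm
U = ½kδ² = 0.5 × 2.5241 × 55² = 3817.6 N·mm = 3.8176 J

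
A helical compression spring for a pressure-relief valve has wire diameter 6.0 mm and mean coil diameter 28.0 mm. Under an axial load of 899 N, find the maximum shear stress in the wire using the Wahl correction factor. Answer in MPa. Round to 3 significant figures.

397 MPa

Spring index C = D/d = 28.0/6.0 = 4.6667
K_W = (4C−1)/(4C−4) + 0.615/C = 17.667/14.667 + 0.1318 = 1.3363
τ₀ = 8FD/(πd³) = 8·899·28.0/(π·6.0³) = 201376/678.58 = 296.76 MPa
τ_max = K·τ₀ = 1.3363 × 296.76 = 396.57 MPa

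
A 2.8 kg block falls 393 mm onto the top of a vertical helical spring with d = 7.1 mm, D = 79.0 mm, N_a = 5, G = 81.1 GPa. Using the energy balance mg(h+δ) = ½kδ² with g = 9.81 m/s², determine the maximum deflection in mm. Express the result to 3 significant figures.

48.2 mm

k = Gd⁴/(8D³N_a) = (81.1×10³)(7.1⁴)/(8·79.0³·5) = 10.45 N/mm
W = mg = 2.8 × 9.81 = 27.468 N
½kδ² − Wδ − Wh = 0 → δ = (W + √(W² + 2kWh))/k
δ = (27.468 + √(754.49 + 225612))/10.45 = (27.468 + 475.78)/10.45 = 48.158 mm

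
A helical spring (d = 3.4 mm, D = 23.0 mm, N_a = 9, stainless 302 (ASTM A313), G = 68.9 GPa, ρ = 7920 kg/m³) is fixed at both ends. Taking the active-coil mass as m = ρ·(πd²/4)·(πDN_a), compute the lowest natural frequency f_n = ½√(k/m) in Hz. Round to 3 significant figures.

k = Gd⁴/(8D³N_a) = (68.9×10³)(3.4⁴)/(8·23.0³·9) = 10.51 N/mm = 10510 N/m
Wire length L = πDN_a = π·23.0·9 = 650.31 mm
m = ρ·(πd²/4)·L = 7920 × 9.0792×10⁻⁶ m² × 0.65031 m = 0.046762 kg
f_n = ½√(k/m) = 0.5·√(10510/0.046762) = 0.5·√(2.2476e+05) = 237.05 Hz

237 Hz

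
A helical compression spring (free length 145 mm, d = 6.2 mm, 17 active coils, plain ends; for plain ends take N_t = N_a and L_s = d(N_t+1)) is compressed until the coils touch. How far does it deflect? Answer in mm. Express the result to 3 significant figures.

N_t = 17; L_s = 6.2·18 = 111.6 mm
δ_solid = L₀ − L_s = 145 − 111.6 = 33.4 mm

33.4 mm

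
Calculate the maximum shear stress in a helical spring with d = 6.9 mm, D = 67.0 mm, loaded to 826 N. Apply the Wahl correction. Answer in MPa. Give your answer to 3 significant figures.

493 MPa

Spring index C = D/d = 67.0/6.9 = 9.7101
K_W = (4C−1)/(4C−4) + 0.615/C = 37.841/34.841 + 0.0633 = 1.1494
τ₀ = 8FD/(πd³) = 8·826·67.0/(π·6.9³) = 442736/1032 = 428.99 MPa
τ_max = K·τ₀ = 1.1494 × 428.99 = 493.1 MPa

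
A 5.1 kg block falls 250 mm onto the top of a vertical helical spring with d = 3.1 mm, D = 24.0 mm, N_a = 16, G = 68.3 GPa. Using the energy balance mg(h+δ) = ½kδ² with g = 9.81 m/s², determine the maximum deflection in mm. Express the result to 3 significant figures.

99.0 mm

k = Gd⁴/(8D³N_a) = (68.3×10³)(3.1⁴)/(8·24.0³·16) = 3.5647 N/mm
W = mg = 5.1 × 9.81 = 50.031 N
½kδ² − Wδ − Wh = 0 → δ = (W + √(W² + 2kWh))/k
δ = (50.031 + √(2503.1 + 89172.9))/3.5647 = (50.031 + 302.78)/3.5647 = 98.973 mm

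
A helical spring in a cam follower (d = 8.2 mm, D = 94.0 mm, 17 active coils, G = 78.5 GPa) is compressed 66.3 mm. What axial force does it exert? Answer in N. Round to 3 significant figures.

208 N

k = Gd⁴/(8D³N_a) = (78.5×10³)(8.2⁴)/(8·94.0³·17) = 3.142 N/mm
F = k·δ = 3.142 × 66.3 = 208.31 N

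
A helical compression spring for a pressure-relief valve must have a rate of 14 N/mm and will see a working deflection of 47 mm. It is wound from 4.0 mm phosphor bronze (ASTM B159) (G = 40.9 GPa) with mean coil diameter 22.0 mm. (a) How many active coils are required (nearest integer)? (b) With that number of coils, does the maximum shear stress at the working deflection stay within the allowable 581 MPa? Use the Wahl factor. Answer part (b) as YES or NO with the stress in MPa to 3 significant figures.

(a) 9 coils; (b) NO, τ_max = 718 MPa

N_a = Gd⁴/(8D³k) = (40.9×10³)(4.0⁴)/(8·22.0³·14) = 8.78 → N_a = 9
Actual rate k = Gd⁴/(8D³·9) = 13.657 N/mm
Working load F = kδ = 13.657·47 = 641.89 N
C = 22.0/4.0 = 5.5000; K_W = (4C−1)/(4C−4)+0.615/C = 1.2785
τ_max = K_W·8FD/(πd³) = 1.2785·561.88 = 718.35 MPa
τ_max > 581 MPa → exceeds allowable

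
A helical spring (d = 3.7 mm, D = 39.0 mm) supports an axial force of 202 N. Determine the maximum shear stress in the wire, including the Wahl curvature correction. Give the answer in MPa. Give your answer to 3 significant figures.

Spring index C = D/d = 39.0/3.7 = 10.5405
K_W = (4C−1)/(4C−4) + 0.615/C = 41.162/38.162 + 0.0583 = 1.1370
τ₀ = 8FD/(πd³) = 8·202·39.0/(π·3.7³) = 63024/159.13 = 396.05 MPa
τ_max = K·τ₀ = 1.1370 × 396.05 = 450.29 MPa

450 MPa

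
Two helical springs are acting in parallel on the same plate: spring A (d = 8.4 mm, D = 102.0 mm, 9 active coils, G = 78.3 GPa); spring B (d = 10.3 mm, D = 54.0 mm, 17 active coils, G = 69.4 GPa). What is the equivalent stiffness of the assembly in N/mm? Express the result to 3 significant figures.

k_A = Gd⁴/(8D³N_a) = (78.3×10³)(8.4⁴)/(8·102.0³·9) = 5.1021 N/mm
k_B = Gd⁴/(8D³N_a) = (69.4×10³)(10.3⁴)/(8·54.0³·17) = 36.474 N/mm
Parallel: k_eq = 5.1021 + 36.474 = 41.576 N/mm

41.6 N/mm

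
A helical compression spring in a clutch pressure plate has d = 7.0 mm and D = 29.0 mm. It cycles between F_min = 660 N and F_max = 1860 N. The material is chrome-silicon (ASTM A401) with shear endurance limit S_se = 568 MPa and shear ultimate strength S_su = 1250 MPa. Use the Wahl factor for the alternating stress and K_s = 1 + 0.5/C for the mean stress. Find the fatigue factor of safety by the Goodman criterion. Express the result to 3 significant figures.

C = D/d = 29.0/7.0 = 4.1429; K_W = (4C−1)/(4C−4)+0.615/C = 1.3871; K_s = 1+0.5/C = 1.1207
F_a = (F_max−F_min)/2 = 600 N; F_m = (F_max+F_min)/2 = 1260 N
τ_a = K_W·8F_aD/(πd³) = 1.3871 × 129.18 = 179.18 MPa
τ_m = K_s·8F_mD/(πd³) = 1.1207 × 271.28 = 304.02 MPa
Goodman: 1/n_f = τ_a/S_se + τ_m/S_su = 179.18/568 + 304.02/1250 = 0.31546 + 0.24321 = 0.55868
n_f = 1/0.55868 = 1.79

1.79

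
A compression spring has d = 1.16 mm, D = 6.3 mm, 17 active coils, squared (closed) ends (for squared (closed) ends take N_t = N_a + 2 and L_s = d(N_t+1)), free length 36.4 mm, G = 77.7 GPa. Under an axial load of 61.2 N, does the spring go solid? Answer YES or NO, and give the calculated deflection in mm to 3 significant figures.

YES, δ = 14.8 mm

k = Gd⁴/(8D³N_a) = (77.7×10³)(1.16⁴)/(8·6.3³·17) = 4.1371 N/mm
N_t = 19; L_s = 1.16·20 = 23.2 mm; δ_solid = L₀ − L_s = 36.4 − 23.2 = 13.2 mm
δ = F/k = 61.2/4.1371 = 14.793 mm
δ ≥ δ_solid → spring goes solid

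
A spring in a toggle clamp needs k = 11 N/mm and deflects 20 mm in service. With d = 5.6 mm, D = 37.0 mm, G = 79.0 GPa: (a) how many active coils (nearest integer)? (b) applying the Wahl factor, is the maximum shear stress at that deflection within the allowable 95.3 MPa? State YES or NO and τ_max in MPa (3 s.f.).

(a) 17 coils; (b) NO, τ_max = 148 MPa

N_a = Gd⁴/(8D³k) = (79.0×10³)(5.6⁴)/(8·37.0³·11) = 17.43 → N_a = 17
Actual rate k = Gd⁴/(8D³·17) = 11.278 N/mm
Working load F = kδ = 11.278·20 = 225.56 N
C = 37.0/5.6 = 6.6071; K_W = (4C−1)/(4C−4)+0.615/C = 1.2268
τ_max = K_W·8FD/(πd³) = 1.2268·121.02 = 148.47 MPa
τ_max > 95.3 MPa → exceeds allowable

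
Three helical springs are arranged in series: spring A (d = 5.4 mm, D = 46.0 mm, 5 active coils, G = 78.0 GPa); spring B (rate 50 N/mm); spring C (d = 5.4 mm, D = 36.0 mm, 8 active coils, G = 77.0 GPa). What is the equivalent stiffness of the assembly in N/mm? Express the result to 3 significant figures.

k_A = Gd⁴/(8D³N_a) = (78.0×10³)(5.4⁴)/(8·46.0³·5) = 17.035 N/mm
k_C = Gd⁴/(8D³N_a) = (77.0×10³)(5.4⁴)/(8·36.0³·8) = 21.927 N/mm
Series: 1/k_eq = 1/17.035 + 1/50 + 1/21.927 = 0.12431; k_eq = 8.0444 N/mm

8.04 N/mm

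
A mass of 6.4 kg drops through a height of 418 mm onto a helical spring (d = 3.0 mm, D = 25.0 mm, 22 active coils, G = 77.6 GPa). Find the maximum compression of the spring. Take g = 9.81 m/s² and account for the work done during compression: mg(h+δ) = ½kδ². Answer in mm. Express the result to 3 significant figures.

k = Gd⁴/(8D³N_a) = (77.6×10³)(3.0⁴)/(8·25.0³·22) = 2.2857 N/mm
W = mg = 6.4 × 9.81 = 62.784 N
½kδ² − Wδ − Wh = 0 → δ = (W + √(W² + 2kWh))/k
δ = (62.784 + √(3941.8 + 119969))/2.2857 = (62.784 + 352.01)/2.2857 = 181.48 mm

181 mm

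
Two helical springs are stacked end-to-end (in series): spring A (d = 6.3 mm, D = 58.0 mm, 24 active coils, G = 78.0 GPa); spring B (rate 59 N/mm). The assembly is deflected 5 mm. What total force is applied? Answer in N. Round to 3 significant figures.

k_A = Gd⁴/(8D³N_a) = (78.0×10³)(6.3⁴)/(8·58.0³·24) = 3.28 N/mm
Series: 1/k_eq = 1/3.28 + 1/59 = 0.32183; k_eq = 3.1072 N/mm
F = k_eq·δ = 3.1072·5 = 15.536 N

15.5 N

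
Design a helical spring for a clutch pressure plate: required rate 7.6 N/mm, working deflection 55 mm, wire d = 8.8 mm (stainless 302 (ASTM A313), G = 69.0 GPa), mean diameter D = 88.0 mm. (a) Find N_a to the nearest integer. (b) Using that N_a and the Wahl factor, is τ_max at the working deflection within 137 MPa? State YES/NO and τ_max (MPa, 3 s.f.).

N_a = Gd⁴/(8D³k) = (69.0×10³)(8.8⁴)/(8·88.0³·7.6) = 9.987 → N_a = 10
Actual rate k = Gd⁴/(8D³·10) = 7.59 N/mm
Working load F = kδ = 7.59·55 = 417.45 N
C = 88.0/8.8 = 10.0000; K_W = (4C−1)/(4C−4)+0.615/C = 1.1448
τ_max = K_W·8FD/(πd³) = 1.1448·137.27 = 157.15 MPa
τ_max > 137 MPa → exceeds allowable

(a) 10 coils; (b) NO, τ_max = 157 MPa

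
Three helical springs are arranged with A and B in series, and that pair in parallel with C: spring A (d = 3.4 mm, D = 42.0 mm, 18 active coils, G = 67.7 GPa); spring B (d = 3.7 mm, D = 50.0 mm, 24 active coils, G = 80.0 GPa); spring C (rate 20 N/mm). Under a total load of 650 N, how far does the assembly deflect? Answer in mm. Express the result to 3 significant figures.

31.9 mm

k_A = Gd⁴/(8D³N_a) = (67.7×10³)(3.4⁴)/(8·42.0³·18) = 0.848 N/mm
k_B = Gd⁴/(8D³N_a) = (80.0×10³)(3.7⁴)/(8·50.0³·24) = 0.62472 N/mm
Springs A,B series: k_AB = 1/(1/0.848+1/0.62472) = 0.35972 N/mm; parallel with C: k_eq = 0.35972+20 = 20.36 N/mm
δ = F/k_eq = 650/20.36 = 31.926 mm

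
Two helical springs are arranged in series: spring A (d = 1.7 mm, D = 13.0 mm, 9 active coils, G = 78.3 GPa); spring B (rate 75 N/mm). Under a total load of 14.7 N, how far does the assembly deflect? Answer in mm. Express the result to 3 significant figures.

k_A = Gd⁴/(8D³N_a) = (78.3×10³)(1.7⁴)/(8·13.0³·9) = 4.1342 N/mm
Series: 1/k_eq = 1/4.1342 + 1/75 = 0.25522; k_eq = 3.9182 N/mm
δ = F/k_eq = 14.7/3.9182 = 3.7517 mm

3.75 mm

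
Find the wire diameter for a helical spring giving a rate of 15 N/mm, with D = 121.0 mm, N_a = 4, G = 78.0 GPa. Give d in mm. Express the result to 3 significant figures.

10.2 mm

d = (8D³N_a·k / G)^(1/4) = (8·121.0³·4·15 / (78.0×10³))^0.25
  = (10902)^0.25 = 10.2182 mm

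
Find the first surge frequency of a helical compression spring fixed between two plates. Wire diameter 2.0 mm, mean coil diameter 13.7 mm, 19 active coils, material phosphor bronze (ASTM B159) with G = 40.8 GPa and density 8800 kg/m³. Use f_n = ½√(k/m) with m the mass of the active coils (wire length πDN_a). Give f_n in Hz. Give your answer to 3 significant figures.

k = Gd⁴/(8D³N_a) = (40.8×10³)(2.0⁴)/(8·13.7³·19) = 1.6702 N/mm = 1670.2 N/m
Wire length L = πDN_a = π·13.7·19 = 817.76 mm
m = ρ·(πd²/4)·L = 8800 × 3.1416×10⁻⁶ m² × 0.81776 m = 0.022608 kg
f_n = ½√(k/m) = 0.5·√(1670.2/0.022608) = 0.5·√(73879) = 135.9 Hz

136 Hz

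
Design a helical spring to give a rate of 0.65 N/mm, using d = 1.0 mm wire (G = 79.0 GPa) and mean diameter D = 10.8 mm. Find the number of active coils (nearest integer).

12

N_a = Gd⁴/(8D³k) = (79.0×10³ × 1.0⁴)/(8 × 10.8³ × 0.65)
    = 79000 / 6550.5 = 12.06 → 12 coils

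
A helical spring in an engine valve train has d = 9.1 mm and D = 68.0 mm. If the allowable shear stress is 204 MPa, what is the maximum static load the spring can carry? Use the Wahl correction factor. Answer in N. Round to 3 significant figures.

741 N

C = D/d = 68.0/9.1 = 7.4725
K_W = (4C−1)/(4C−4) + 0.615/C = 28.890/25.890 + 0.0823 = 1.1982
τ_max = K·8FD/(πd³) → F_max = τ_allow·πd³/(8DK)
F_max = 204·π·9.1³/(8·68.0·1.1982) = 4.8295e+05/651.81 = 740.94 N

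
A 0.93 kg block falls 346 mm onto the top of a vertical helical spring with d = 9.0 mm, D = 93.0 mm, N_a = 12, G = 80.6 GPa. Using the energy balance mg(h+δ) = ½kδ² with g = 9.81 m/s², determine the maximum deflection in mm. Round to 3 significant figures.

k = Gd⁴/(8D³N_a) = (80.6×10³)(9.0⁴)/(8·93.0³·12) = 6.8483 N/mm
W = mg = 0.93 × 9.81 = 9.1233 N
½kδ² − Wδ − Wh = 0 → δ = (W + √(W² + 2kWh))/k
δ = (9.1233 + √(83.235 + 43235.8))/6.8483 = (9.1233 + 208.13)/6.8483 = 31.724 mm

31.7 mm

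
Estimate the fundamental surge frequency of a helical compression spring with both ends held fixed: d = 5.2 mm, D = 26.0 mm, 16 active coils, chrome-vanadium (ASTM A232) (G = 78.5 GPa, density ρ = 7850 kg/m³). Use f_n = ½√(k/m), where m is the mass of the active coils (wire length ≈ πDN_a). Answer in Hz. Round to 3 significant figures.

171 Hz

k = Gd⁴/(8D³N_a) = (78.5×10³)(5.2⁴)/(8·26.0³·16) = 25.513 N/mm = 25513 N/m
Wire length L = πDN_a = π·26.0·16 = 1306.9 mm
m = ρ·(πd²/4)·L = 7850 × 21.237×10⁻⁶ m² × 1.3069 m = 0.21788 kg
f_n = ½√(k/m) = 0.5·√(25513/0.21788) = 0.5·√(1.171e+05) = 171.1 Hz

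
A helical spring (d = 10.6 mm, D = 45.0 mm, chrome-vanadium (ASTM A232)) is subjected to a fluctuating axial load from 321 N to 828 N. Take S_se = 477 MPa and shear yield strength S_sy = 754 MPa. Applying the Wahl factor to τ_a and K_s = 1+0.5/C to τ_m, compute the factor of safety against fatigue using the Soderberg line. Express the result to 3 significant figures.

6.57

C = D/d = 45.0/10.6 = 4.2453; K_W = (4C−1)/(4C−4)+0.615/C = 1.3760; K_s = 1+0.5/C = 1.1178
F_a = (F_max−F_min)/2 = 253.5 N; F_m = (F_max+F_min)/2 = 574.5 N
τ_a = K_W·8F_aD/(πd³) = 1.3760 × 24.39 = 33.56 MPa
τ_m = K_s·8F_mD/(πd³) = 1.1178 × 55.275 = 61.785 MPa
Soderberg: 1/n_f = τ_a/S_se + τ_m/S_sy = 33.56/477 + 61.785/754 = 0.07036 + 0.08194 = 0.1523
n_f = 1/0.1523 = 6.566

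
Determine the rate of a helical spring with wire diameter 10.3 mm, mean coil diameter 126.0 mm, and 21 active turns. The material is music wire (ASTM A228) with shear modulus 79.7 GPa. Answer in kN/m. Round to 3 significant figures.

k = Gd⁴/(8D³N_a) = (79.7×10³ × 10.3⁴) / (8 × 126.0³ × 21)
  = 8.97031e+08 / 3.36063e+08 = 2.6692 N/mm

2.67 kN/m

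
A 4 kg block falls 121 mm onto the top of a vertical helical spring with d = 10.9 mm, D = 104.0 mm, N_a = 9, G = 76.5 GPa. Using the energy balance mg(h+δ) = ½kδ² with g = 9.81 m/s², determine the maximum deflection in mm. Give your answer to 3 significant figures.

k = Gd⁴/(8D³N_a) = (76.5×10³)(10.9⁴)/(8·104.0³·9) = 13.333 N/mm
W = mg = 4 × 9.81 = 39.24 N
½kδ² − Wδ − Wh = 0 → δ = (W + √(W² + 2kWh))/k
δ = (39.24 + √(1539.8 + 126613))/13.333 = (39.24 + 357.98)/13.333 = 29.792 mm

29.8 mm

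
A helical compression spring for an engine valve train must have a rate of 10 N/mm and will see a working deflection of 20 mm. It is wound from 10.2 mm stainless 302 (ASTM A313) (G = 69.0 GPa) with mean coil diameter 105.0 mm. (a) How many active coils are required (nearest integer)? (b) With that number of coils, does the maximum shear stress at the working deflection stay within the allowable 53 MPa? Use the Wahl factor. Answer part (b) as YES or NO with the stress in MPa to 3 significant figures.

(a) 8 coils; (b) NO, τ_max = 57.9 MPa

N_a = Gd⁴/(8D³k) = (69.0×10³)(10.2⁴)/(8·105.0³·10) = 8.065 → N_a = 8
Actual rate k = Gd⁴/(8D³·8) = 10.081 N/mm
Working load F = kδ = 10.081·20 = 201.62 N
C = 105.0/10.2 = 10.2941; K_W = (4C−1)/(4C−4)+0.615/C = 1.1404
τ_max = K_W·8FD/(πd³) = 1.1404·50.8 = 57.934 MPa
τ_max > 53 MPa → exceeds allowable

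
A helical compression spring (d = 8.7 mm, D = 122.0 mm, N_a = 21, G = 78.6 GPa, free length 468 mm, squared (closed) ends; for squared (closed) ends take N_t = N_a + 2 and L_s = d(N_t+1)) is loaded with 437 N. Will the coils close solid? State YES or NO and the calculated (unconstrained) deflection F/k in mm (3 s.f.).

k = Gd⁴/(8D³N_a) = (78.6×10³)(8.7⁴)/(8·122.0³·21) = 1.4761 N/mm
N_t = 23; L_s = 8.7·24 = 208.8 mm; δ_solid = L₀ − L_s = 468 − 208.8 = 259.2 mm
δ = F/k = 437/1.4761 = 296.05 mm
δ ≥ δ_solid → spring goes solid

YES, δ = 296 mm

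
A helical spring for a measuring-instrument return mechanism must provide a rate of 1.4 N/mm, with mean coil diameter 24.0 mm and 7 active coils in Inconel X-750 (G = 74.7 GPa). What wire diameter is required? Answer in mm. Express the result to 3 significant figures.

1.95 mm

d = (8D³N_a·k / G)^(1/4) = (8·24.0³·7·1.4 / (74.7×10³))^0.25
  = (14.509)^0.25 = 1.9517 mm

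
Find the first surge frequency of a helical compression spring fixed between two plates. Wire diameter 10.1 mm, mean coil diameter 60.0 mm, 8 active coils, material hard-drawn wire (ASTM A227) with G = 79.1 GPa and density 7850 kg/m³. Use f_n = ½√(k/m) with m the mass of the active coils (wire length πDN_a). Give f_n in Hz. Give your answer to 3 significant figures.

125 Hz

k = Gd⁴/(8D³N_a) = (79.1×10³)(10.1⁴)/(8·60.0³·8) = 59.543 N/mm = 59543 N/m
Wire length L = πDN_a = π·60.0·8 = 1508 mm
m = ρ·(πd²/4)·L = 7850 × 80.118×10⁻⁶ m² × 1.508 m = 0.9484 kg
f_n = ½√(k/m) = 0.5·√(59543/0.9484) = 0.5·√(62782) = 125.28 Hz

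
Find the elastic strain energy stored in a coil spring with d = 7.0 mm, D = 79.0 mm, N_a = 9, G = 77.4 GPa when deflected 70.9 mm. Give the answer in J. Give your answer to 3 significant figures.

k = Gd⁴/(8D³N_a) = (77.4×10³)(7.0⁴)/(8·79.0³·9) = 5.235 N/mm
U = ½kδ² = 0.5 × 5.235 × 70.9² = 13158 N·mm = 13.158 J

13.2 J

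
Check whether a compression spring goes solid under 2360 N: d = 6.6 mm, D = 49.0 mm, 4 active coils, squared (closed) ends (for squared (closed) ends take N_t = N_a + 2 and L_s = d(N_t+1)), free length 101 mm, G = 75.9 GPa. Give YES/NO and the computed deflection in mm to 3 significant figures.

YES, δ = 61.7 mm

k = Gd⁴/(8D³N_a) = (75.9×10³)(6.6⁴)/(8·49.0³·4) = 38.254 N/mm
N_t = 6; L_s = 6.6·7 = 46.2 mm; δ_solid = L₀ − L_s = 101 − 46.2 = 54.8 mm
δ = F/k = 2360/38.254 = 61.693 mm
δ ≥ δ_solid → spring goes solid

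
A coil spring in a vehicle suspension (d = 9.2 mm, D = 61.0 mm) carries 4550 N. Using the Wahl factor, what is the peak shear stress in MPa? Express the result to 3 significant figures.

Spring index C = D/d = 61.0/9.2 = 6.6304
K_W = (4C−1)/(4C−4) + 0.615/C = 25.522/22.522 + 0.0928 = 1.2260
τ₀ = 8FD/(πd³) = 8·4550·61.0/(π·9.2³) = 2.2204e+06/2446.3 = 907.65 MPa
τ_max = K·τ₀ = 1.2260 × 907.65 = 1112.7 MPa

1110 MPa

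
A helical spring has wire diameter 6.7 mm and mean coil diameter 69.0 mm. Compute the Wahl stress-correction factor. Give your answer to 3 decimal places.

1.140

C = D/d = 69.0/6.7 = 10.2985
K_W = (4C−1)/(4C−4) + 0.615/C = 40.194/37.194 + 0.0597 = 1.1404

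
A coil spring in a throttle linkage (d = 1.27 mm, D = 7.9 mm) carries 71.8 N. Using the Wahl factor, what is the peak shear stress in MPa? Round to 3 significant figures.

876 MPa

Spring index C = D/d = 7.9/1.27 = 6.2205
K_W = (4C−1)/(4C−4) + 0.615/C = 23.882/20.882 + 0.0989 = 1.2425
τ₀ = 8FD/(πd³) = 8·71.8·7.9/(π·1.27³) = 4537.76/6.4352 = 705.15 MPa
τ_max = K·τ₀ = 1.2425 × 705.15 = 876.17 MPa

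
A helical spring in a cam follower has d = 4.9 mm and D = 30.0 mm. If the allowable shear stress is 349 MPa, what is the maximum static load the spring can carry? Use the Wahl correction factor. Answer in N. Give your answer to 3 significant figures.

431 N

C = D/d = 30.0/4.9 = 6.1224
K_W = (4C−1)/(4C−4) + 0.615/C = 23.490/20.490 + 0.1004 = 1.2469
τ_max = K·8FD/(πd³) → F_max = τ_allow·πd³/(8DK)
F_max = 349·π·4.9³/(8·30.0·1.2469) = 1.2899e+05/299.25 = 431.06 N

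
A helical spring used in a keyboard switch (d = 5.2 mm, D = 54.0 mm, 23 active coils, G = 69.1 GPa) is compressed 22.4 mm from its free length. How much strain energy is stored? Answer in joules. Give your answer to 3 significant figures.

0.437 J

k = Gd⁴/(8D³N_a) = (69.1×10³)(5.2⁴)/(8·54.0³·23) = 1.7438 N/mm
U = ½kδ² = 0.5 × 1.7438 × 22.4² = 437.48 N·mm = 0.43748 J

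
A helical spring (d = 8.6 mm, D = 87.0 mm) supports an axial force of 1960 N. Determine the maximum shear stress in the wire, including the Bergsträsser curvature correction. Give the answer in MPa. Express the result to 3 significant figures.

774 MPa

Spring index C = D/d = 87.0/8.6 = 10.1163
K_B = (4C+2)/(4C−3) = 42.465/37.465 = 1.1335
τ₀ = 8FD/(πd³) = 8·1960·87.0/(π·8.6³) = 1.36416e+06/1998.2 = 682.68 MPa
τ_max = K·τ₀ = 1.1335 × 682.68 = 773.79 MPa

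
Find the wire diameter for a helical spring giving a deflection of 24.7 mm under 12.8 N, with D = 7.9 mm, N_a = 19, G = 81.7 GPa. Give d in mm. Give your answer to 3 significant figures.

Required rate k = F/δ = 12.8/24.7 = 0.51822 N/mm
d = (8D³N_a·k / G)^(1/4) = (8·7.9³·19·0.51822 / (81.7×10³))^0.25
  = (0.47535)^0.25 = 0.8303 mm

0.830 mm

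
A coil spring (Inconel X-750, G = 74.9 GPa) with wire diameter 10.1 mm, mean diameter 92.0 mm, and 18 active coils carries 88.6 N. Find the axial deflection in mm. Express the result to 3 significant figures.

k = Gd⁴/(8D³N_a) = (74.9×10³)(10.1⁴)/(8·92.0³·18) = 6.9509 N/mm
δ = F/k = 88.6 / 6.9509 = 12.747 mm

12.7 mm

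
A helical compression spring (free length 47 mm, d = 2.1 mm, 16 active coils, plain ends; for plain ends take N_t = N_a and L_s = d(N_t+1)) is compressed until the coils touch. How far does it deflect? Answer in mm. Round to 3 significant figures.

11.3 mm

N_t = 16; L_s = 2.1·17 = 35.7 mm
δ_solid = L₀ − L_s = 47 − 35.7 = 11.3 mm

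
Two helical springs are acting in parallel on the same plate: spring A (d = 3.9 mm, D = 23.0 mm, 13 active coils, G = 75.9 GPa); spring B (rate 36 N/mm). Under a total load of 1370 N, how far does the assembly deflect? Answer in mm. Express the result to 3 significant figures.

27.5 mm

k_A = Gd⁴/(8D³N_a) = (75.9×10³)(3.9⁴)/(8·23.0³·13) = 13.877 N/mm
Parallel: k_eq = 13.877 + 36 = 49.877 N/mm
δ = F/k_eq = 1370/49.877 = 27.468 mm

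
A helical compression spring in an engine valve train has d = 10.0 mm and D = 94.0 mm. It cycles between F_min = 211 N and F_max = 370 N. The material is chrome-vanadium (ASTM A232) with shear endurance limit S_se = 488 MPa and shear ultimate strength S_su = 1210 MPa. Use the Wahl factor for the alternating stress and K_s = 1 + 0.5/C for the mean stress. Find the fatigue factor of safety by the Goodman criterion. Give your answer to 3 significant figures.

9.47

C = D/d = 94.0/10.0 = 9.4000; K_W = (4C−1)/(4C−4)+0.615/C = 1.1547; K_s = 1+0.5/C = 1.0532
F_a = (F_max−F_min)/2 = 79.5 N; F_m = (F_max+F_min)/2 = 290.5 N
τ_a = K_W·8F_aD/(πd³) = 1.1547 × 19.03 = 21.974 MPa
τ_m = K_s·8F_mD/(πd³) = 1.0532 × 69.537 = 73.235 MPa
Goodman: 1/n_f = τ_a/S_se + τ_m/S_su = 21.974/488 + 73.235/1210 = 0.04503 + 0.06053 = 0.10555
n_f = 1/0.10555 = 9.474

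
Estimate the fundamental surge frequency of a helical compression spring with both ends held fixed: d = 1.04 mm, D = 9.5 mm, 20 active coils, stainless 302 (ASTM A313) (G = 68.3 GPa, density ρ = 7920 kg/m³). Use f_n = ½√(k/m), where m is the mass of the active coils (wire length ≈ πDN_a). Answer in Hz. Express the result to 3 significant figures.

190 Hz

k = Gd⁴/(8D³N_a) = (68.3×10³)(1.04⁴)/(8·9.5³·20) = 0.58246 N/mm = 582.46 N/m
Wire length L = πDN_a = π·9.5·20 = 596.9 mm
m = ρ·(πd²/4)·L = 7920 × 0.84949×10⁻⁶ m² × 0.5969 m = 0.0040159 kg
f_n = ½√(k/m) = 0.5·√(582.46/0.0040159) = 0.5·√(1.4504e+05) = 190.42 Hz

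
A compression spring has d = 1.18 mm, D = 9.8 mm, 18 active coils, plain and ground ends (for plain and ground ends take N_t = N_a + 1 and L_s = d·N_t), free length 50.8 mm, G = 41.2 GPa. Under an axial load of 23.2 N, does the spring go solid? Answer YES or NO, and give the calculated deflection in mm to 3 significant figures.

k = Gd⁴/(8D³N_a) = (41.2×10³)(1.18⁴)/(8·9.8³·18) = 0.58937 N/mm
N_t = 19; L_s = 1.18·19 = 22.42 mm; δ_solid = L₀ − L_s = 50.8 − 22.42 = 28.38 mm
δ = F/k = 23.2/0.58937 = 39.364 mm
δ ≥ δ_solid → spring goes solid

YES, δ = 39.4 mm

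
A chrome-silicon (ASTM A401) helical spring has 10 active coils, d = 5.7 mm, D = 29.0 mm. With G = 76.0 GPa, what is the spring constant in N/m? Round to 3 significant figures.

41100 N/m

k = Gd⁴/(8D³N_a) = (76.0×10³ × 5.7⁴) / (8 × 29.0³ × 10)
  = 8.02256e+07 / 1.95112e+06 = 41.118 N/mm = 41118 N/m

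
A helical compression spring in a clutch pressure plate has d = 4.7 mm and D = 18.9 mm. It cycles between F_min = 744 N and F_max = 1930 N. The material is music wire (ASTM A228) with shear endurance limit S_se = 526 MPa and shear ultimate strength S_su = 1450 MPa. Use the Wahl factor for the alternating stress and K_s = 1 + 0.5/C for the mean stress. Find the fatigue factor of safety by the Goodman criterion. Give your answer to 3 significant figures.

C = D/d = 18.9/4.7 = 4.0213; K_W = (4C−1)/(4C−4)+0.615/C = 1.4012; K_s = 1+0.5/C = 1.1243
F_a = (F_max−F_min)/2 = 593 N; F_m = (F_max+F_min)/2 = 1337 N
τ_a = K_W·8F_aD/(πd³) = 1.4012 × 274.89 = 385.17 MPa
τ_m = K_s·8F_mD/(πd³) = 1.1243 × 619.78 = 696.85 MPa
Goodman: 1/n_f = τ_a/S_se + τ_m/S_su = 385.17/526 + 696.85/1450 = 0.73227 + 0.48058 = 1.2129
n_f = 1/1.2129 = 0.8245

0.825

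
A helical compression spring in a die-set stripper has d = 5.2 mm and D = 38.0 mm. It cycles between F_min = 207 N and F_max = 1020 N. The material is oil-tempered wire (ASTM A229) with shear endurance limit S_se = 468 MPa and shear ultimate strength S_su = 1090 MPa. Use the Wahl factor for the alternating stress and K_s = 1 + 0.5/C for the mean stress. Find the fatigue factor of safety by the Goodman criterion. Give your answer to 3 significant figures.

0.883

C = D/d = 38.0/5.2 = 7.3077; K_W = (4C−1)/(4C−4)+0.615/C = 1.2031; K_s = 1+0.5/C = 1.0684
F_a = (F_max−F_min)/2 = 406.5 N; F_m = (F_max+F_min)/2 = 613.5 N
τ_a = K_W·8F_aD/(πd³) = 1.2031 × 279.75 = 336.56 MPa
τ_m = K_s·8F_mD/(πd³) = 1.0684 × 422.21 = 451.1 MPa
Goodman: 1/n_f = τ_a/S_se + τ_m/S_su = 336.56/468 + 451.1/1090 = 0.71914 + 0.41385 = 1.133
n_f = 1/1.133 = 0.8826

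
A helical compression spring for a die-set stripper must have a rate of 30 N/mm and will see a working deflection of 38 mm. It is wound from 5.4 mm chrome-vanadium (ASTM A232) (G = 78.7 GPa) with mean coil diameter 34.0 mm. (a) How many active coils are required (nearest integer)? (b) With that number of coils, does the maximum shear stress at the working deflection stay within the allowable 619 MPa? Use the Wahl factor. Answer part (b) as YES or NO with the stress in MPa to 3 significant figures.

N_a = Gd⁴/(8D³k) = (78.7×10³)(5.4⁴)/(8·34.0³·30) = 7.094 → N_a = 7
Actual rate k = Gd⁴/(8D³·7) = 30.404 N/mm
Working load F = kδ = 30.404·38 = 1155.3 N
C = 34.0/5.4 = 6.2963; K_W = (4C−1)/(4C−4)+0.615/C = 1.2393
τ_max = K_W·8FD/(πd³) = 1.2393·635.25 = 787.26 MPa
τ_max > 619 MPa → exceeds allowable

(a) 7 coils; (b) NO, τ_max = 787 MPa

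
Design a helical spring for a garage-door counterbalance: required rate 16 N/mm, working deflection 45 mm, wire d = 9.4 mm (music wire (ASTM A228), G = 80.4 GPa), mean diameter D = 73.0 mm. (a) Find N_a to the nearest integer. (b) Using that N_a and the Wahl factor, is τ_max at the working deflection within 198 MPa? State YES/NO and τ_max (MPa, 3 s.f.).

N_a = Gd⁴/(8D³k) = (80.4×10³)(9.4⁴)/(8·73.0³·16) = 12.61 → N_a = 13
Actual rate k = Gd⁴/(8D³·13) = 15.515 N/mm
Working load F = kδ = 15.515·45 = 698.2 N
C = 73.0/9.4 = 7.7660; K_W = (4C−1)/(4C−4)+0.615/C = 1.1900
τ_max = K_W·8FD/(πd³) = 1.1900·156.26 = 185.96 MPa
τ_max ≤ 198 MPa → acceptable

(a) 13 coils; (b) YES, τ_max = 186 MPa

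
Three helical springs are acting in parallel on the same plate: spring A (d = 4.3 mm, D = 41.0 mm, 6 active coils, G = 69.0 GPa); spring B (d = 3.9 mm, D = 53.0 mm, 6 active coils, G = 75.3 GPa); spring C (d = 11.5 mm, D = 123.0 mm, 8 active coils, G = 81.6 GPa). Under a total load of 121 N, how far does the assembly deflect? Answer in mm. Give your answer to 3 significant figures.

k_A = Gd⁴/(8D³N_a) = (69.0×10³)(4.3⁴)/(8·41.0³·6) = 7.1307 N/mm
k_B = Gd⁴/(8D³N_a) = (75.3×10³)(3.9⁴)/(8·53.0³·6) = 2.4377 N/mm
k_C = Gd⁴/(8D³N_a) = (81.6×10³)(11.5⁴)/(8·123.0³·8) = 11.984 N/mm
Parallel: k_eq = 7.1307 + 2.4377 + 11.984 = 21.552 N/mm
δ = F/k_eq = 121/21.552 = 5.6143 mm

5.61 mm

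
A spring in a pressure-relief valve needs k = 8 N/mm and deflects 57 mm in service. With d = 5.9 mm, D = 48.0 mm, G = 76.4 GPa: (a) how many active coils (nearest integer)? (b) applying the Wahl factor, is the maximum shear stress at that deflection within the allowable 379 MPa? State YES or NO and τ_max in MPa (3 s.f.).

(a) 13 coils; (b) YES, τ_max = 322 MPa

N_a = Gd⁴/(8D³k) = (76.4×10³)(5.9⁴)/(8·48.0³·8) = 13.08 → N_a = 13
Actual rate k = Gd⁴/(8D³·13) = 8.049 N/mm
Working load F = kδ = 8.049·57 = 458.8 N
C = 48.0/5.9 = 8.1356; K_W = (4C−1)/(4C−4)+0.615/C = 1.1807
τ_max = K_W·8FD/(πd³) = 1.1807·273.05 = 322.39 MPa
τ_max ≤ 379 MPa → acceptable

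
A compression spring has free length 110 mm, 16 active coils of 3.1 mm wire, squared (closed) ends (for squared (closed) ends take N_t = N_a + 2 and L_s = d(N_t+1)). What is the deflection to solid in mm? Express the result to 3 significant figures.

51.1 mm

N_t = 18; L_s = 3.1·19 = 58.9 mm
δ_solid = L₀ − L_s = 110 − 58.9 = 51.1 mm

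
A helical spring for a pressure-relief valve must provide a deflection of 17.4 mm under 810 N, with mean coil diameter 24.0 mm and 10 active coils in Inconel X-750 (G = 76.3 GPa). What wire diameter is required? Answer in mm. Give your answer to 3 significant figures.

5.10 mm

Required rate k = F/δ = 810/17.4 = 46.552 N/mm
d = (8D³N_a·k / G)^(1/4) = (8·24.0³·10·46.552 / (76.3×10³))^0.25
  = (674.74)^0.25 = 5.0966 mm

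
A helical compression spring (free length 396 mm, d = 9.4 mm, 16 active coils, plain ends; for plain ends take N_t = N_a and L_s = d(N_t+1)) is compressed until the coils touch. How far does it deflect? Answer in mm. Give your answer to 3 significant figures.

236 mm

N_t = 16; L_s = 9.4·17 = 159.8 mm
δ_solid = L₀ − L_s = 396 − 159.8 = 236.2 mm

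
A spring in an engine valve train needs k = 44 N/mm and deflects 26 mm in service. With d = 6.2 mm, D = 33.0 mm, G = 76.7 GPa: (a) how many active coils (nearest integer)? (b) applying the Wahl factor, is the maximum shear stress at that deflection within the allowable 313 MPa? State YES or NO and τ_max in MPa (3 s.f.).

(a) 9 coils; (b) NO, τ_max = 518 MPa

N_a = Gd⁴/(8D³k) = (76.7×10³)(6.2⁴)/(8·33.0³·44) = 8.959 → N_a = 9
Actual rate k = Gd⁴/(8D³·9) = 43.801 N/mm
Working load F = kδ = 43.801·26 = 1138.8 N
C = 33.0/6.2 = 5.3226; K_W = (4C−1)/(4C−4)+0.615/C = 1.2891
τ_max = K_W·8FD/(πd³) = 1.2891·401.55 = 517.62 MPa
τ_max > 313 MPa → exceeds allowable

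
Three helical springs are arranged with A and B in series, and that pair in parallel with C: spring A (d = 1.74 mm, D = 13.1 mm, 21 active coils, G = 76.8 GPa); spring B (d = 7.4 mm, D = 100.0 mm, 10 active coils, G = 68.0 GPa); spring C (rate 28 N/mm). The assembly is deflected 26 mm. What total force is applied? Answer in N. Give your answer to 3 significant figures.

k_A = Gd⁴/(8D³N_a) = (76.8×10³)(1.74⁴)/(8·13.1³·21) = 1.864 N/mm
k_B = Gd⁴/(8D³N_a) = (68.0×10³)(7.4⁴)/(8·100.0³·10) = 2.5489 N/mm
Springs A,B series: k_AB = 1/(1/1.864+1/2.5489) = 1.0766 N/mm; parallel with C: k_eq = 1.0766+28 = 29.077 N/mm
F = k_eq·δ = 29.077·26 = 755.99 N

756 N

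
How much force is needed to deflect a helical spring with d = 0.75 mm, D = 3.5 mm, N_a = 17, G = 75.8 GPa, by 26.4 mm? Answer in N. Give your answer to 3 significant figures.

k = Gd⁴/(8D³N_a) = (75.8×10³)(0.75⁴)/(8·3.5³·17) = 4.1131 N/mm
F = k·δ = 4.1131 × 26.4 = 108.59 N

109 N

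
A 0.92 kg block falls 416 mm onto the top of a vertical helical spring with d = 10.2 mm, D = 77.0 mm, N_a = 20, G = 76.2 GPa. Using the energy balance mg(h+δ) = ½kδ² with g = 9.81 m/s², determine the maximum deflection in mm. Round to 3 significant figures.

k = Gd⁴/(8D³N_a) = (76.2×10³)(10.2⁴)/(8·77.0³·20) = 11.292 N/mm
W = mg = 0.92 × 9.81 = 9.0252 N
½kδ² − Wδ − Wh = 0 → δ = (W + √(W² + 2kWh))/k
δ = (9.0252 + √(81.454 + 84789.8))/11.292 = (9.0252 + 291.33)/11.292 = 26.599 mm

26.6 mm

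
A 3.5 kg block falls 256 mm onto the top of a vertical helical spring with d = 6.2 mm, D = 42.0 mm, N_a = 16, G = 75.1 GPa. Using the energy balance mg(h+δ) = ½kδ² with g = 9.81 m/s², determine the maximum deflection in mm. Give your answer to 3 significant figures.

41.8 mm

k = Gd⁴/(8D³N_a) = (75.1×10³)(6.2⁴)/(8·42.0³·16) = 11.702 N/mm
W = mg = 3.5 × 9.81 = 34.335 N
½kδ² − Wδ − Wh = 0 → δ = (W + √(W² + 2kWh))/k
δ = (34.335 + √(1178.9 + 205710))/11.702 = (34.335 + 454.85)/11.702 = 41.805 mm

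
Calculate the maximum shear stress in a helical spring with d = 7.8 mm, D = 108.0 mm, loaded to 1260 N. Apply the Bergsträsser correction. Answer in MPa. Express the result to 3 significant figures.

Spring index C = D/d = 108.0/7.8 = 13.8462
K_B = (4C+2)/(4C−3) = 57.385/52.385 = 1.0954
τ₀ = 8FD/(πd³) = 8·1260·108.0/(π·7.8³) = 1.08864e+06/1490.8 = 730.21 MPa
τ_max = K·τ₀ = 1.0954 × 730.21 = 799.91 MPa

800 MPa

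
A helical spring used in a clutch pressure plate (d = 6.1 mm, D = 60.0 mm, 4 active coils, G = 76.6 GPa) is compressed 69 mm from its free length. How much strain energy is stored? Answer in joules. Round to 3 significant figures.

k = Gd⁴/(8D³N_a) = (76.6×10³)(6.1⁴)/(8·60.0³·4) = 15.344 N/mm
U = ½kδ² = 0.5 × 15.344 × 69² = 36527 N·mm = 36.527 J

36.5 J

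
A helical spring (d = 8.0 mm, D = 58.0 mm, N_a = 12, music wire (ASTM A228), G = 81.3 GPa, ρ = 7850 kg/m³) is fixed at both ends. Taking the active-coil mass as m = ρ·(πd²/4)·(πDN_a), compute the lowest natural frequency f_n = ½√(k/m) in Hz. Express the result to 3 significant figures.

k = Gd⁴/(8D³N_a) = (81.3×10³)(8.0⁴)/(8·58.0³·12) = 17.779 N/mm = 17779 N/m
Wire length L = πDN_a = π·58.0·12 = 2186.5 mm
m = ρ·(πd²/4)·L = 7850 × 50.265×10⁻⁶ m² × 2.1865 m = 0.86278 kg
f_n = ½√(k/m) = 0.5·√(17779/0.86278) = 0.5·√(20606) = 71.774 Hz

71.8 Hz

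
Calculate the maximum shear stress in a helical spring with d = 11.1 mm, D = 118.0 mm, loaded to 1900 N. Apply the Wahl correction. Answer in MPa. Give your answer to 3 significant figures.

474 MPa

Spring index C = D/d = 118.0/11.1 = 10.6306
K_W = (4C−1)/(4C−4) + 0.615/C = 41.523/38.523 + 0.0579 = 1.1357
τ₀ = 8FD/(πd³) = 8·1900·118.0/(π·11.1³) = 1.7936e+06/4296.5 = 417.45 MPa
τ_max = K·τ₀ = 1.1357 × 417.45 = 474.11 MPa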